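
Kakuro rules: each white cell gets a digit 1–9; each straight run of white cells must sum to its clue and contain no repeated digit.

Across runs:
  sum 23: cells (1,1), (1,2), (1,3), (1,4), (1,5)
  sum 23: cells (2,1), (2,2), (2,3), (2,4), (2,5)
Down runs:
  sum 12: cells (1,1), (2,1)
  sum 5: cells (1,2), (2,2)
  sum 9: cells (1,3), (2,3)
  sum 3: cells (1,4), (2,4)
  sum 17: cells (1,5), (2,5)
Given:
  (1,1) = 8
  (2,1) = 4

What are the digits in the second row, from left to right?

4 3 6 2 8

3 in 2 cells must be {1,2}; 17 in 2 cells must be {8,9}.
Given what's placed, (1,5) must be 9 to fit the 23 across and 17 down.
(2,5) = 17 − 9 = 8 completes the 17 down.
No cell is forced outright now. (1,4) can only be 1 or 2 (the digits allowed by both its 23 across and its 3 down). If (1,4) = 2: that forces (2,4) = 1, (2,2) = 3, (2,3) = 7, after which (1,2) would have to be in {1,3} for the 23 across but in {2} for the 5 down — contradiction. So (1,4) = 1.
(2,4) = 3 − 1 = 2 completes the 3 down.
Given what's placed, (2,2) must be 3 to fit the 23 across and 5 down.
(2,3) = 23 − 17 = 6 completes the 23 across.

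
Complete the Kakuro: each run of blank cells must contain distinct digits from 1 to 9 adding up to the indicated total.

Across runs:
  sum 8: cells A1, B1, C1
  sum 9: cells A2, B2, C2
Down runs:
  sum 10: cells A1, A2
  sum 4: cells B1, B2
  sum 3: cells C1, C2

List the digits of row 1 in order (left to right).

4 in 2 cells must be {1,3}; 3 in 2 cells must be {1,2}.
Nothing is forced directly, so branch on C1, whose candidates are 1 or 2. If C1 = 2: that forces A1 = 1, after which B1 would have to be in {5} for the 8 across but in {1,3} for the 4 down — contradiction. So C1 = 1.
Given what's placed, B1 must be 3 to fit the 8 across and 4 down.
B2 = 4 − 3 = 1 completes the 4 down.
C2 = 3 − 1 = 2 completes the 3 down.
A1 = 8 − 4 = 4 completes the 8 across.
A2 = 9 − 3 = 6 completes the 9 across.

4 3 1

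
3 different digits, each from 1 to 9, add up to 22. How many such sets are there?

3 distinct digits from 1–9 sum between 6 and 24.
Enumerating: {5,8,9}, {6,7,9}.

2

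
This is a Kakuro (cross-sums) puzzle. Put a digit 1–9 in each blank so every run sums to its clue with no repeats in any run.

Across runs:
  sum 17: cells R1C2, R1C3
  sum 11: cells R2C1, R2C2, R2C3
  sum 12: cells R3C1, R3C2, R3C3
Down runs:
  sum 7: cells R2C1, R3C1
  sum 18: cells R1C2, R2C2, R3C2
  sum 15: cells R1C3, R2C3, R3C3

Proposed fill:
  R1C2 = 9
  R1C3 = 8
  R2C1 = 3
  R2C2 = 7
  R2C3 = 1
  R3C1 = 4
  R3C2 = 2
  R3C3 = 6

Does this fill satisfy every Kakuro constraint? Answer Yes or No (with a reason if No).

Yes

Across: 9+8=17; 3+7+1=11; 4+2+6=12. Down: 3+4=7; 9+7+2=18; 8+1+6=15. No digit repeats within any run.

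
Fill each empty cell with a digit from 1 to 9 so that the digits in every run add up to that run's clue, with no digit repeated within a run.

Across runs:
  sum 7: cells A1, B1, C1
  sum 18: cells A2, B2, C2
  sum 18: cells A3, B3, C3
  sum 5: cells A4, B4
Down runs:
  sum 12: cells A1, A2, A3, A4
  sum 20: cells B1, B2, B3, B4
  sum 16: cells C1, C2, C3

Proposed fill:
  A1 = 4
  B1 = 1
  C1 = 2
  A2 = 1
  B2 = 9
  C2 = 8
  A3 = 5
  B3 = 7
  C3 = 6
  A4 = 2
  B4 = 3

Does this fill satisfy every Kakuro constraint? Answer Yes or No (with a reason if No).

Across: 4+1+2=7; 1+9+8=18; 5+7+6=18; 2+3=5. Down: 4+1+5+2=12; 1+9+7+3=20; 2+8+6=16. No digit repeats within any run.

Yes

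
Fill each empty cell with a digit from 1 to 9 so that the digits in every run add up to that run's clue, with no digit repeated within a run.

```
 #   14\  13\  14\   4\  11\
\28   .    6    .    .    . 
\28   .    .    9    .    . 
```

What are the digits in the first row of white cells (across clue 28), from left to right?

9, 6, 5, 1, 7

4 in 2 cells must be {1,3}.
R1C3 = 14 − 9 = 5 completes the 14 down.
Given what's placed, R1C4 must be 1 to fit the 28 across and 4 down.
R2C2 = 13 − 6 = 7 completes the 13 down.
R2C4 = 4 − 1 = 3 completes the 4 down.
Given what's placed, R1C1 must be 9 to fit the 28 across and 14 down.
R1C5 = 28 − 21 = 7 completes the 28 across.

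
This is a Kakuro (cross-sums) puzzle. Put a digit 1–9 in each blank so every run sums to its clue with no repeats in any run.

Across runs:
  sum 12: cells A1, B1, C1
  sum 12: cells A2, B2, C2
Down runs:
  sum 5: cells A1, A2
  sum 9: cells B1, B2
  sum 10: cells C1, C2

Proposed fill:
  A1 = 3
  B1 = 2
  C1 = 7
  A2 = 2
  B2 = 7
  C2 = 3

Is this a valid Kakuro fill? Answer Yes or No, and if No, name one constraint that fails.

Yes

Across: 3+2+7=12; 2+7+3=12. Down: 3+2=5; 2+7=9; 7+3=10. No digit repeats within any run.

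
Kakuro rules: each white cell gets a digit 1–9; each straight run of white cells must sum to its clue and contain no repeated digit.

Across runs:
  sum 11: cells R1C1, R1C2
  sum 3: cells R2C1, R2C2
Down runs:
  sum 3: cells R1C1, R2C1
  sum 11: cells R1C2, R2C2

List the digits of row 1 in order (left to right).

3 in 2 cells must be {1,2}.
The 11 across and the 3 down share only 2, so R1C1 = 2.
R1C2 = 11 − 2 = 9 completes the 11 across.
R2C1 = 3 − 2 = 1 completes the 3 down.
R2C2 = 3 − 1 = 2 completes the 3 across.

2 9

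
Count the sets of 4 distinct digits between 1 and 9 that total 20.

4 distinct digits from 1–9 sum between 10 and 30.

12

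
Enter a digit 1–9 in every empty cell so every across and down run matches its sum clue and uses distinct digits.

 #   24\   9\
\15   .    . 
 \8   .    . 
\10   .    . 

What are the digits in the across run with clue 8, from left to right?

24 in 3 cells must be {7,8,9}.
The 15 across and the 9 down share only 6, so R1C2 = 6.
The 8 across and the 24 down share only 7, so R2C1 = 7.
R2C2 = 8 − 7 = 1 completes the 8 across.
R3C2 = 9 − 7 = 2 completes the 9 down.
R1C1 = 15 − 6 = 9 completes the 15 across.
R3C1 = 10 − 2 = 8 completes the 10 across.

7, 1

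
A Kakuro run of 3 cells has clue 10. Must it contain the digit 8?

No

Counterexample: {1,2,7} sums to 10 without using 8.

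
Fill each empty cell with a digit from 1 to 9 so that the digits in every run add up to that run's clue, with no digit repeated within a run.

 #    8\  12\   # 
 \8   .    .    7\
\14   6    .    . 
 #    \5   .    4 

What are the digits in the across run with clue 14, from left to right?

6, 5, 3

R1C1 = 8 − 6 = 2 completes the 8 down.
R1C2 = 8 − 2 = 6 completes the 8 across.
R2C3 = 7 − 4 = 3 completes the 7 down.
R3C2 = 5 − 4 = 1 completes the 5 across.
R2C2 = 14 − 9 = 5 completes the 14 across.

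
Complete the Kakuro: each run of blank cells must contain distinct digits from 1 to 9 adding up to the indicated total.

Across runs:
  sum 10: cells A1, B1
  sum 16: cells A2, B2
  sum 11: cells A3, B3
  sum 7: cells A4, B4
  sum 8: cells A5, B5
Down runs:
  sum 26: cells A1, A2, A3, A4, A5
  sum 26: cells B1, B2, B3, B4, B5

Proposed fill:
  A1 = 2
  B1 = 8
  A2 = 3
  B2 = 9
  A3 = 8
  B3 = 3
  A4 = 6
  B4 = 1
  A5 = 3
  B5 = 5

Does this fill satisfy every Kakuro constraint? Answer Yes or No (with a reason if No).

No — the down run A1–A5 sums to 22, not 26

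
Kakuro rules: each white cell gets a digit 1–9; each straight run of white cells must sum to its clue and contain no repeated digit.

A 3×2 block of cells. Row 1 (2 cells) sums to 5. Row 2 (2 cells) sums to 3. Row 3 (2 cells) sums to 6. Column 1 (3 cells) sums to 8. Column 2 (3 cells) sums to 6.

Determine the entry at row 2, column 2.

3 in 2 cells must be {1,2}; 6 in 3 cells must be {1,2,3}.
Nothing is forced directly, so branch on (2,1), whose candidates are 1 or 2. If (2,1) = 2: that forces (1,1) = 1, after which (1,2) would have to be in {4} for the 5 across but in {1,2,3} for the 6 down — contradiction. So (2,1) = 1.
(2,2) = 3 − 1 = 2 completes the 3 across.
Given what's placed, (3,2) must be 1 to fit the 6 across and 6 down.
(1,2) = 6 − 3 = 3 completes the 6 down.
(3,1) = 6 − 1 = 5 completes the 6 across.
(1,1) = 5 − 3 = 2 completes the 5 across.

2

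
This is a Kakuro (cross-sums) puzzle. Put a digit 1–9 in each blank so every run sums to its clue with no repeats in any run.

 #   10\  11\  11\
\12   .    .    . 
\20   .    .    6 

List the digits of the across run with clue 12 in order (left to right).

1 6 5

R1C3 = 11 − 6 = 5 completes the 11 down.
R2C1 = 9: the only remaining digit allowed by both the 20 across and the 10 down.
R2C2 = 20 − 15 = 5 completes the 20 across.
R1C1 = 10 − 9 = 1 completes the 10 down.
R1C2 = 12 − 6 = 6 completes the 12 across.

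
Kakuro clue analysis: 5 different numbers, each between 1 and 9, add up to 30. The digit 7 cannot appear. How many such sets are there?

5 distinct digits from 1–9 sum between 15 and 35.
Dropping sets that contain 7.
Enumerating: {2,5,6,8,9}, {3,4,6,8,9}.

2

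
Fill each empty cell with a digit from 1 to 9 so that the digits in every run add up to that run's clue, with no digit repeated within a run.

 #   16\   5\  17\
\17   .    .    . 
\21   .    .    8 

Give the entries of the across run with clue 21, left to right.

9 4 8

16 in 2 cells must be {7,9}; 17 in 2 cells must be {8,9}.
R1C3 = 17 − 8 = 9 completes the 17 down.
R2C2 = 4: the only remaining digit allowed by both the 21 across and the 5 down.
Given what's placed, R1C1 must be 7 to fit the 17 across and 16 down.
R1C2 = 17 − 16 = 1 completes the 17 across.
R2C1 = 21 − 12 = 9 completes the 21 across.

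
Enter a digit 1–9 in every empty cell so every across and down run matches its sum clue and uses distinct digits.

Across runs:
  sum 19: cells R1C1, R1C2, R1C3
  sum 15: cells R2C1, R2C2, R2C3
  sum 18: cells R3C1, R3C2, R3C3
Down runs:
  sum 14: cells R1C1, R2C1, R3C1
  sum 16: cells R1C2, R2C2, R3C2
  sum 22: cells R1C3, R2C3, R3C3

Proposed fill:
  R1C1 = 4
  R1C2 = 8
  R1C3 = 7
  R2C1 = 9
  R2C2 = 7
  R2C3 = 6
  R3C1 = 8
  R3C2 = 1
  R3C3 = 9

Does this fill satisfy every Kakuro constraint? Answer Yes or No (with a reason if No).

No — the across run R2C1–R2C3 sums to 22, not 15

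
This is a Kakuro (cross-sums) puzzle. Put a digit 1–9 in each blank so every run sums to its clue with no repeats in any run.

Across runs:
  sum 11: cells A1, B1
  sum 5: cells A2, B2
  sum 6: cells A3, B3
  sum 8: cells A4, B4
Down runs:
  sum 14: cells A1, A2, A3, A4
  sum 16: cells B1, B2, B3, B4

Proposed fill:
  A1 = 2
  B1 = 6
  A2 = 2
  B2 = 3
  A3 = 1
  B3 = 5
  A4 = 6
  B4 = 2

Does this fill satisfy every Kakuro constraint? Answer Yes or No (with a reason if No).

No — the down run A1–A4 sums to 11, not 14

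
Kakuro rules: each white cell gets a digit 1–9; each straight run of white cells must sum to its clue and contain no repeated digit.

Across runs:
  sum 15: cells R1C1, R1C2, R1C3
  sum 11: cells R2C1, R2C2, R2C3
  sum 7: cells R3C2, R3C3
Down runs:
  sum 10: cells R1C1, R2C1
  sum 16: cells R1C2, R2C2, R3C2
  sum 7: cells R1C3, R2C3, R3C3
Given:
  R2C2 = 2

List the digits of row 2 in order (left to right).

8, 2, 1

7 in 3 cells must be {1,2,4}.
Nothing is forced directly, so branch on R2C3, whose candidates are 1 or 4. If R2C3 = 4: then R2C1 would have to be in {5} for the 11 across but in {1,2,3,4,6,7,8,9} for the 10 down — contradiction. So R2C3 = 1.
R2C1 = 11 − 3 = 8 completes the 11 across.
R1C1 = 10 − 8 = 2 completes the 10 down.
Given what's placed, R1C3 must be 4 to fit the 15 across and 7 down.
R3C3 = 7 − 5 = 2 completes the 7 down.
R1C2 = 15 − 6 = 9 completes the 15 across.
R3C2 = 7 − 2 = 5 completes the 7 across.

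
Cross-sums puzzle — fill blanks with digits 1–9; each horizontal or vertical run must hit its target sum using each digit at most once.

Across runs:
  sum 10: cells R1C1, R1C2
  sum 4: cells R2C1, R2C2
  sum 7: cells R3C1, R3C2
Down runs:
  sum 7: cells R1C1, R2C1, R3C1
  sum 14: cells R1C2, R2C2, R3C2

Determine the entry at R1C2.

6

4 in 2 cells must be {1,3}; 7 in 3 cells must be {1,2,4}.
The 4 across and the 7 down share only 1, so R2C1 = 1.
R2C2 = 4 − 1 = 3 completes the 4 across.
Nothing is forced directly, so branch on R1C1, whose candidates are 2 or 4. If R1C1 = 2: then R1C2 would have to be in {8} for the 10 across but in {2,4,5,6,7,9} for the 14 down — contradiction. So R1C1 = 4.
R1C2 = 10 − 4 = 6 completes the 10 across.
R3C1 = 7 − 5 = 2 completes the 7 down.
R3C2 = 7 − 2 = 5 completes the 7 across.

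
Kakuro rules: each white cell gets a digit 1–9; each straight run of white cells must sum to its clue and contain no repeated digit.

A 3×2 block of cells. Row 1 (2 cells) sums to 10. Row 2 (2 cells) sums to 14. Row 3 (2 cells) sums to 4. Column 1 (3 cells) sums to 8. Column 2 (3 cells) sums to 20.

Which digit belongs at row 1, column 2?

4 in 2 cells must be {1,3}.
The 14 across and the 8 down share only 5, so (2,1) = 5.
(2,2) = 14 − 5 = 9 completes the 14 across.
Given what's placed, (3,1) must be 1 to fit the 4 across and 8 down.
(3,2) = 4 − 1 = 3 completes the 4 across.
(1,1) = 8 − 6 = 2 completes the 8 down.
(1,2) = 10 − 2 = 8 completes the 10 across.

8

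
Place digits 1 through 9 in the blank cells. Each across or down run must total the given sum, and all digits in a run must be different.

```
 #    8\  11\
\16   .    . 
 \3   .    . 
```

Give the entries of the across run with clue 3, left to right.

16 in 2 cells must be {7,9}; 3 in 2 cells must be {1,2}.
The 16 across and the 8 down share only 7, so R1C1 = 7.
R1C2 = 16 − 7 = 9 completes the 16 across.
R2C1 = 8 − 7 = 1 completes the 8 down.
R2C2 = 3 − 1 = 2 completes the 3 across.

1 2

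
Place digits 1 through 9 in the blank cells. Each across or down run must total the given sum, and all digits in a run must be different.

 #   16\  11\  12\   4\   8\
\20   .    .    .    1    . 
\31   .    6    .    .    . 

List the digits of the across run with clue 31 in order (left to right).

16 in 2 cells must be {7,9}; 4 in 2 cells must be {1,3}.
R1C2 = 11 − 6 = 5 completes the 11 down.
R2C4 = 4 − 1 = 3 completes the 4 down.
R2C5 = 5: the only remaining digit allowed by both the 31 across and the 8 down.
R1C5 = 8 − 5 = 3 completes the 8 down.
R2C1 = 9: the only remaining digit allowed by both the 31 across and the 16 down.
R2C3 = 31 − 23 = 8 completes the 31 across.

9 6 8 3 5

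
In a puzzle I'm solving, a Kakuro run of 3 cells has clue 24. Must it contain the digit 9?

Yes

The only way to make 24 from 3 distinct digits is {7,8,9}, which contains 9.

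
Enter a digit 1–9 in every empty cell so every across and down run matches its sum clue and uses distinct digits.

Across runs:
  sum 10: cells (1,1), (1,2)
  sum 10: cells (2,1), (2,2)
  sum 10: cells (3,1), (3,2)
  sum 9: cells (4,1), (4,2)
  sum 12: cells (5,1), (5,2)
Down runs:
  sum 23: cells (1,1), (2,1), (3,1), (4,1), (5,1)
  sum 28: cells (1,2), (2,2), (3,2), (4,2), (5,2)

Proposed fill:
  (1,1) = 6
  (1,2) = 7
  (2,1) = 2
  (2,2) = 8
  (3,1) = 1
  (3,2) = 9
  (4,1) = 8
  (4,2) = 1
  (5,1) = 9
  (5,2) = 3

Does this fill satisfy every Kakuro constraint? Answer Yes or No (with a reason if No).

No — the across run (1,1)–(1,2) sums to 13, not 10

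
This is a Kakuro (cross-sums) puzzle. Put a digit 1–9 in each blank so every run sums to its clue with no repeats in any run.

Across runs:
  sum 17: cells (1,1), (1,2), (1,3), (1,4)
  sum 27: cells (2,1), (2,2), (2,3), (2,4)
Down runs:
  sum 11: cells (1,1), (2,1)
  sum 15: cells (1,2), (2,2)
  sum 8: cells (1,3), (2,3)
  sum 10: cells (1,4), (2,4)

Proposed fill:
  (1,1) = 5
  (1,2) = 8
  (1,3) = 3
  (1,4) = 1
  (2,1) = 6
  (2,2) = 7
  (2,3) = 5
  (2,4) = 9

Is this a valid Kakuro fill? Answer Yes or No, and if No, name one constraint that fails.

Yes

Across: 5+8+3+1=17; 6+7+5+9=27. Down: 5+6=11; 8+7=15; 3+5=8; 1+9=10. No digit repeats within any run.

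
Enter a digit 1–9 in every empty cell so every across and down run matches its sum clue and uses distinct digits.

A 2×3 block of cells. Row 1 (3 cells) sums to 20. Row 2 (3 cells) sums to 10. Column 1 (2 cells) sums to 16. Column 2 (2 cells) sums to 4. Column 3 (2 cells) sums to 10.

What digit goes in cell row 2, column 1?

7

16 in 2 cells must be {7,9}; 4 in 2 cells must be {1,3}.
The 20 across and the 4 down share only 3, so (1,2) = 3.
The 10 across and the 16 down share only 7, so (2,1) = 7.
(2,2) = 4 − 3 = 1 completes the 4 down.
(2,3) = 10 − 8 = 2 completes the 10 across.
(1,1) = 16 − 7 = 9 completes the 16 down.
(1,3) = 20 − 12 = 8 completes the 20 across.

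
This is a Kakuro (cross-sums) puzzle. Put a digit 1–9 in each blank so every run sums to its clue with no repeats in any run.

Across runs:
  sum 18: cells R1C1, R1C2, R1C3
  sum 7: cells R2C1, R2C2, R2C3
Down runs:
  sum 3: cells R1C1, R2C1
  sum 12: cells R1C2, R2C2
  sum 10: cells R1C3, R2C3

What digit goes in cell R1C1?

1

7 in 3 cells must be {1,2,4}; 3 in 2 cells must be {1,2}.
The 7 across and the 12 down share only 4, so R2C2 = 4.
R1C2 = 12 − 4 = 8 completes the 12 down.
Given what's placed, R1C1 must be 1 to fit the 18 across and 3 down.
R1C3 = 18 − 9 = 9 completes the 18 across.
R2C1 = 3 − 1 = 2 completes the 3 down.
R2C3 = 7 − 6 = 1 completes the 7 across.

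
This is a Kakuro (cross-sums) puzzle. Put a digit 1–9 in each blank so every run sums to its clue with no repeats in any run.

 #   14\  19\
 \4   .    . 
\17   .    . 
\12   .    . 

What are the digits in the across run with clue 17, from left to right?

8 9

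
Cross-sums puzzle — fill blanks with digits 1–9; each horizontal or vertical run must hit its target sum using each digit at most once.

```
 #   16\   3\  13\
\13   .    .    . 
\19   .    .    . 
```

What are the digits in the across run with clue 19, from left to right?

9 2 8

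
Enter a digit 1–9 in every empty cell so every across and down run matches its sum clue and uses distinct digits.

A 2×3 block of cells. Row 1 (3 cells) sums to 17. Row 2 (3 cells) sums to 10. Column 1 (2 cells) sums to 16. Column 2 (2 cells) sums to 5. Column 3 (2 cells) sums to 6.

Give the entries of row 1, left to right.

9, 3, 5

16 in 2 cells must be {7,9}.
The 10 across and the 16 down share only 7, so (2,1) = 7.
(1,1) = 16 − 7 = 9 completes the 16 down.
Nothing is forced directly, so branch on (2,2), whose candidates are 1 or 2. If (2,2) = 1: then (1,2) would have to be in {1,2,3,5,6,7} for the 17 across but in {4} for the 5 down — contradiction. So (2,2) = 2.
(1,2) = 5 − 2 = 3 completes the 5 down.
(1,3) = 17 − 12 = 5 completes the 17 across.
(2,3) = 10 − 9 = 1 completes the 10 across.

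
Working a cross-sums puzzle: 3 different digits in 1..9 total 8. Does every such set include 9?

Counterexample: {1,2,5} sums to 8 without using 9.

No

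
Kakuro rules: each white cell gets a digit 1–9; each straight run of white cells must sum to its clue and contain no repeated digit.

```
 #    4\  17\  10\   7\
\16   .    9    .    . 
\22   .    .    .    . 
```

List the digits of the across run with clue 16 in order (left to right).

4 in 2 cells must be {1,3}; 17 in 2 cells must be {8,9}.
Given what's placed, R1C1 must be 1 to fit the 16 across and 4 down.
R2C1 = 4 − 1 = 3 completes the 4 down.
R2C2 = 17 − 9 = 8 completes the 17 down.
No cell is forced outright now. R1C3 can only be 2 or 4 (the digits allowed by both its 16 across and its 10 down). If R1C3 = 2: that forces R1C4 = 4, after which R2C3 would have to be in {2,4,5,6,7,9} for the 22 across but in {8} for the 10 down — contradiction. So R1C3 = 4.
R1C4 = 16 − 14 = 2 completes the 16 across.
R2C3 = 10 − 4 = 6 completes the 10 down.
R2C4 = 22 − 17 = 5 completes the 22 across.

1 9 4 2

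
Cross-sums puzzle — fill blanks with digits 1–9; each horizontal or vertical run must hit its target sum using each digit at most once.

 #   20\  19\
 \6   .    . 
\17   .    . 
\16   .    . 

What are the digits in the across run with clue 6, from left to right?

17 in 2 cells must be {8,9}; 16 in 2 cells must be {7,9}.
Nothing is forced directly, so branch on R1C1, whose candidates are 4 or 5. If R1C1 = 5: then R1C2 would have to be in {1} for the 6 across but in {2,3,4,5,6,7,8,9} for the 19 down — contradiction. So R1C1 = 4.
R1C2 = 6 − 4 = 2 completes the 6 across.
Given what's placed, R2C1 must be 9 to fit the 17 across and 20 down.
R2C2 = 17 − 9 = 8 completes the 17 across.
R3C1 = 20 − 13 = 7 completes the 20 down.
R3C2 = 16 − 7 = 9 completes the 16 across.

4 2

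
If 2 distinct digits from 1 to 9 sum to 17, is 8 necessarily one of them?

Yes

The only way to make 17 from 2 distinct digits is {8,9}, which contains 8.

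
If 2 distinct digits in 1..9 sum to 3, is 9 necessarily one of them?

The only way to make 3 from 2 distinct digits is {1,2}, which does not contain 9.

No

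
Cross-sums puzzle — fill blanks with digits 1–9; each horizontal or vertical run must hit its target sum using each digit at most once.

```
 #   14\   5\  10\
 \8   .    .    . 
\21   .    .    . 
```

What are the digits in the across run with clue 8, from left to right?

5 1 2

The 8 across and the 14 down share only 5, so R1C1 = 5.
R2C1 = 14 − 5 = 9 completes the 14 down.
Given what's placed, R2C2 must be 4 to fit the 21 across and 5 down.
R2C3 = 21 − 13 = 8 completes the 21 across.
R1C2 = 5 − 4 = 1 completes the 5 down.
R1C3 = 8 − 6 = 2 completes the 8 across.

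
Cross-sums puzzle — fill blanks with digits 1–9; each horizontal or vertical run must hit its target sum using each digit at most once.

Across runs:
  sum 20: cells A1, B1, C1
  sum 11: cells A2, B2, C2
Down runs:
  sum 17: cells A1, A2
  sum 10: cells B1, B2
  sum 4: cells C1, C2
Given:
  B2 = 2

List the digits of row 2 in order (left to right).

17 in 2 cells must be {8,9}; 4 in 2 cells must be {1,3}.
B1 = 10 − 2 = 8 completes the 10 down.
C1 = 3: the only remaining digit allowed by both the 20 across and the 4 down.
Given what's placed, A2 must be 8 to fit the 11 across and 17 down.
C2 = 11 − 10 = 1 completes the 11 across.
A1 = 20 − 11 = 9 completes the 20 across.

8 2 1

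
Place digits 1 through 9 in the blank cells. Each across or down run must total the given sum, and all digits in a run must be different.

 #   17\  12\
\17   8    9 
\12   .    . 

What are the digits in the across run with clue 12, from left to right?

9 3

17 in 2 cells must be {8,9}.
R2C1 = 17 − 8 = 9 completes the 17 down.
R2C2 = 12 − 9 = 3 completes the 12 across.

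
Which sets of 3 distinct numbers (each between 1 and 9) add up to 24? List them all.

3 distinct digits from 1–9 sum between 6 and 24.
Only one set works: {7,8,9}.

{7,8,9}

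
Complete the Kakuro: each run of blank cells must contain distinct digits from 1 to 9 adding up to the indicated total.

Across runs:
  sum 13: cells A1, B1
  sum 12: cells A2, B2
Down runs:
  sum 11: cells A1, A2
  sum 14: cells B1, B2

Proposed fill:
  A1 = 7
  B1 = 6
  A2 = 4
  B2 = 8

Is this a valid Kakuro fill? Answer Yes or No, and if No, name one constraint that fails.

Yes

Across: 7+6=13; 4+8=12. Down: 7+4=11; 6+8=14. No digit repeats within any run.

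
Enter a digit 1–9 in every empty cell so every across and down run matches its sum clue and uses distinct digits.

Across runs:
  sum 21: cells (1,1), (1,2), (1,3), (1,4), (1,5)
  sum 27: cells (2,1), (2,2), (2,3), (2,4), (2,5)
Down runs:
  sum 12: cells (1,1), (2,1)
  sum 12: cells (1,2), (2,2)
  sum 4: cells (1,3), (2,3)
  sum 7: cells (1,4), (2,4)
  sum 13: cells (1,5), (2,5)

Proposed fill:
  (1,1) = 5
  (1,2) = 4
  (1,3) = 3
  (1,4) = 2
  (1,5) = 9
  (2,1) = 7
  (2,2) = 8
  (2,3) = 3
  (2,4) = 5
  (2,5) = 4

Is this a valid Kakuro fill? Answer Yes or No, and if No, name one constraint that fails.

No — the across run (1,1)–(1,5) sums to 23, not 21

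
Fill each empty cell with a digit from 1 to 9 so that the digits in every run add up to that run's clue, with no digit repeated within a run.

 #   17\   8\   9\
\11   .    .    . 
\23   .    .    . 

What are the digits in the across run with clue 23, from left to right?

9, 6, 8

23 in 3 cells must be {6,8,9}; 17 in 2 cells must be {8,9}.
The 11 across and the 17 down share only 8, so R1C1 = 8.
R2C1 = 17 − 8 = 9 completes the 17 down.
Given what's placed, R2C2 must be 6 to fit the 23 across and 8 down.
R2C3 = 23 − 15 = 8 completes the 23 across.
R1C2 = 8 − 6 = 2 completes the 8 down.
R1C3 = 11 − 10 = 1 completes the 11 across.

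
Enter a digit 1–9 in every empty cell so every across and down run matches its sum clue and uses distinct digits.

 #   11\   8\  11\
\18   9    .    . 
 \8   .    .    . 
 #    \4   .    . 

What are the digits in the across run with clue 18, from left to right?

9, 2, 7

4 in 2 cells must be {1,3}.
R2C1 = 11 − 9 = 2 completes the 11 down.
Nothing is forced directly, so branch on R3C3, whose candidates are 1 or 3. If R3C3 = 1: then R2C3 would have to be in {1,5} for the 8 across but in {2,3,4,6,7,8} for the 11 down — contradiction. So R3C3 = 3.
Given what's placed, R2C3 must be 1 to fit the 8 across and 11 down.
R3C2 = 4 − 3 = 1 completes the 4 across.
R1C3 = 11 − 4 = 7 completes the 11 down.
R2C2 = 8 − 3 = 5 completes the 8 across.
R1C2 = 18 − 16 = 2 completes the 18 across.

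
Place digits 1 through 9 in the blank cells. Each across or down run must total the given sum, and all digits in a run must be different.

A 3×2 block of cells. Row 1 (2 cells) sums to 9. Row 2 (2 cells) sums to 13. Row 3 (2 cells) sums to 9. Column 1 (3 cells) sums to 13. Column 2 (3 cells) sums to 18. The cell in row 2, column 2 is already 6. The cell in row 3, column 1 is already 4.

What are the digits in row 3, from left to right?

4 5

(2,1) = 13 − 6 = 7 completes the 13 across.
(3,2) = 9 − 4 = 5 completes the 9 across.
(1,1) = 13 − 11 = 2 completes the 13 down.
(1,2) = 9 − 2 = 7 completes the 9 across.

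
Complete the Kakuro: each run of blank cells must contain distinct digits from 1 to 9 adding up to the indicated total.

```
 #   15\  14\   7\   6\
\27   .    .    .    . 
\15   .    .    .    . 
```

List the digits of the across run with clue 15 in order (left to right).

Nothing is forced directly, so branch on R1C4, whose candidates are 4 or 5. If R1C4 = 5: that forces R1C3 = 6, R2C3 = 1, after which R2C4 would have to be in {2,3,4,5,6,7,8,9} for the 15 across but in {1} for the 6 down — contradiction. So R1C4 = 4.
Given what's placed, R1C3 must be 6 to fit the 27 across and 7 down.
R2C3 = 7 − 6 = 1 completes the 7 down.
R2C4 = 6 − 4 = 2 completes the 6 down.
No cell is forced outright now. R1C1 can only be 8 or 9 (the digits allowed by both its 27 across and its 15 down). If R1C1 = 9: that forces R1C2 = 8, after which R2C1 would have to be in {3,4,5,7,8,9} for the 15 across but in {6} for the 15 down — contradiction. So R1C1 = 8.
R1C2 = 27 − 18 = 9 completes the 27 across.
R2C1 = 15 − 8 = 7 completes the 15 down.
R2C2 = 15 − 10 = 5 completes the 15 across.

7 5 1 2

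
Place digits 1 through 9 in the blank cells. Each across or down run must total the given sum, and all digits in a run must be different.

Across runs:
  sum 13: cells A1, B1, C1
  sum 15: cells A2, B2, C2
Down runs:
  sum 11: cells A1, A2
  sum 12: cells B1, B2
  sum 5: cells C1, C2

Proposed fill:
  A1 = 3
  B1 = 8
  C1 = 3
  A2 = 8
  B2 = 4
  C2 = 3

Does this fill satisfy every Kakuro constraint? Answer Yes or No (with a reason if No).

No — the across run A1–C1 sums to 14, not 13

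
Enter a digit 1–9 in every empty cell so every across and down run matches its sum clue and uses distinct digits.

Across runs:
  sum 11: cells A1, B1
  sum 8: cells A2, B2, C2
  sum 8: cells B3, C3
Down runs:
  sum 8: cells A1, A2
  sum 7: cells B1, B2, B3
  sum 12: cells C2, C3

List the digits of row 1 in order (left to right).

7 4

7 in 3 cells must be {1,2,4}.
Nothing is forced directly, so branch on B1, whose candidates are 2 or 4. If B1 = 2: then A1 would have to be in {9} for the 11 across but in {1,2,3,5,6,7} for the 8 down — contradiction. So B1 = 4.
A1 = 11 − 4 = 7 completes the 11 across.
A2 = 8 − 7 = 1 completes the 8 down.
B2 = 2: the only remaining digit allowed by both the 8 across and the 7 down.
C2 = 8 − 3 = 5 completes the 8 across.
B3 = 7 − 6 = 1 completes the 7 down.
C3 = 8 − 1 = 7 completes the 8 across.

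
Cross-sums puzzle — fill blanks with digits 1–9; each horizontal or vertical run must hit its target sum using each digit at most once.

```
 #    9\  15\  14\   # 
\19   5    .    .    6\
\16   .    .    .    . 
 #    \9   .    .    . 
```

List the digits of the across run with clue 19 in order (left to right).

5, 8, 6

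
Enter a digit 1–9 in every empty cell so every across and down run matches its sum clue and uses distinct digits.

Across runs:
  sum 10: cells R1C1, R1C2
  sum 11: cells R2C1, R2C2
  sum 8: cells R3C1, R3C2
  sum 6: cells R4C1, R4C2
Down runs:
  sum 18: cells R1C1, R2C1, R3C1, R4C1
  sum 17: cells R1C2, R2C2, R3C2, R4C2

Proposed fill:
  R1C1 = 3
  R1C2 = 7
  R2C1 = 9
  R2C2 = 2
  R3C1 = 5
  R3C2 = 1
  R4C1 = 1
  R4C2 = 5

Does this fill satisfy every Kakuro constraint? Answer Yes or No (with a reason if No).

No — the across run R3C1–R3C2 sums to 6, not 8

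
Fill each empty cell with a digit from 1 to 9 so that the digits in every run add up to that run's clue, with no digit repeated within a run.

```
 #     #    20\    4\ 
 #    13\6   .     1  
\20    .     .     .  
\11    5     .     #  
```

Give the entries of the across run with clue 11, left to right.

5, 6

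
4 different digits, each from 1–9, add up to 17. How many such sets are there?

9

4 distinct digits from 1–9 sum between 10 and 30.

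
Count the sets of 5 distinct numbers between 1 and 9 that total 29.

8

5 distinct digits from 1–9 sum between 15 and 35.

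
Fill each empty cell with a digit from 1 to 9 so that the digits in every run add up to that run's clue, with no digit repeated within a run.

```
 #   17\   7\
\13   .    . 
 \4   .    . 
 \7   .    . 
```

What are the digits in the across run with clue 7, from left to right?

5, 2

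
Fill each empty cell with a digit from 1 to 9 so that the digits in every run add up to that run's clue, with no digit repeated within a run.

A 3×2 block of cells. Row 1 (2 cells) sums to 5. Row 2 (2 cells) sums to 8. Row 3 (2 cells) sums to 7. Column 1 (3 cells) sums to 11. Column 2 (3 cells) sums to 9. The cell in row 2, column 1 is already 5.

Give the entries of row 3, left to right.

(2,2) = 8 − 5 = 3 completes the 8 across.
Nothing is forced directly, so branch on (1,1), whose candidates are 2 or 4. If (1,1) = 2: then (1,2) would have to be in {3} for the 5 across but in {1,2,4,5} for the 9 down — contradiction. So (1,1) = 4.
(1,2) = 5 − 4 = 1 completes the 5 across.
(3,1) = 11 − 9 = 2 completes the 11 down.
(3,2) = 7 − 2 = 5 completes the 7 across.

2 5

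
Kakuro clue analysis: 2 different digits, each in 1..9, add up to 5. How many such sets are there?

2

2 distinct digits from 1–9 sum between 3 and 17.
Enumerating: {1,4}, {2,3}.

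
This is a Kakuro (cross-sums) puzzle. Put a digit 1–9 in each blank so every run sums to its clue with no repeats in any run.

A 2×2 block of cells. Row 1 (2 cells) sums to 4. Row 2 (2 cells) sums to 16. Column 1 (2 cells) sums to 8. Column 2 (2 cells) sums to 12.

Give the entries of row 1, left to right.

1, 3

4 in 2 cells must be {1,3}; 16 in 2 cells must be {7,9}.
The 4 across and the 12 down share only 3, so (1,2) = 3.
The 16 across and the 8 down share only 7, so (2,1) = 7.
(2,2) = 16 − 7 = 9 completes the 16 across.
(1,1) = 4 − 3 = 1 completes the 4 across.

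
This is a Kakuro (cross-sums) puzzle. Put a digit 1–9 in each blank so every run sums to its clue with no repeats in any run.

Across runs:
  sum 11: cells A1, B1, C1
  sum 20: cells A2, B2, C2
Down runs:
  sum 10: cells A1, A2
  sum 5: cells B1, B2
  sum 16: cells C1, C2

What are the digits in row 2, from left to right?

7 4 9

16 in 2 cells must be {7,9}.
The 11 across and the 16 down share only 7, so C1 = 7.
C2 = 16 − 7 = 9 completes the 16 down.
Nothing is forced directly, so branch on B2, whose candidates are 3 or 4. If B2 = 3: then B1 would have to be in {1,3} for the 11 across but in {2} for the 5 down — contradiction. So B2 = 4.
B1 = 5 − 4 = 1 completes the 5 down.
A2 = 20 − 13 = 7 completes the 20 across.
A1 = 11 − 8 = 3 completes the 11 across.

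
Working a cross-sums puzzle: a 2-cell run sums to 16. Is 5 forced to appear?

No

The only way to make 16 from 2 distinct digits is {7,9}, which does not contain 5.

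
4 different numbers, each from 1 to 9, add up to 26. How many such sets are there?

5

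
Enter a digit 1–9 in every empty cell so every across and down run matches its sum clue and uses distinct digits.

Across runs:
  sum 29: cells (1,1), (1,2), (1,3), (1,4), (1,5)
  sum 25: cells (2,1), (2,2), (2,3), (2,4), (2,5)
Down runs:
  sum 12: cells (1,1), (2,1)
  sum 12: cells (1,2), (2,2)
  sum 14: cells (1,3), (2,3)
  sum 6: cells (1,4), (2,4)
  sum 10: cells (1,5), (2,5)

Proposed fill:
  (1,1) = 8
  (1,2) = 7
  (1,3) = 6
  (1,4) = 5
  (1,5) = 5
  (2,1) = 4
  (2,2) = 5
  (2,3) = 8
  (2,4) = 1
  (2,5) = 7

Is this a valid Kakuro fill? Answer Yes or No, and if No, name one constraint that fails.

No — the across run (1,1)–(1,5) sums to 31, not 29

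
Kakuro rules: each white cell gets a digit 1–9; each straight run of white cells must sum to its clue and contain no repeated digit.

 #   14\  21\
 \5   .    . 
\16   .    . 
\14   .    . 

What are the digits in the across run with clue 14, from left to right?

6, 8

16 in 2 cells must be {7,9}.
The 5 across and the 21 down share only 4, so R1C2 = 4.
Given what's placed, R2C2 must be 9 to fit the 16 across and 21 down.
R3C2 = 21 − 13 = 8 completes the 21 down.
R1C1 = 5 − 4 = 1 completes the 5 across.
R2C1 = 16 − 9 = 7 completes the 16 across.
R3C1 = 14 − 8 = 6 completes the 14 across.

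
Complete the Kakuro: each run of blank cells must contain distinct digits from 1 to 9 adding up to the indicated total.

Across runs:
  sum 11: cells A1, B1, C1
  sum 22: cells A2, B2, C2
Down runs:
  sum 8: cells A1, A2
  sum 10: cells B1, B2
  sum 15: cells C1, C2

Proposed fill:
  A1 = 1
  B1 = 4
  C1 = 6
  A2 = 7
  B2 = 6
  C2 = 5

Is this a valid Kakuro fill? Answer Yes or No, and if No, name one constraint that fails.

No — the down run C1–C2 sums to 11, not 15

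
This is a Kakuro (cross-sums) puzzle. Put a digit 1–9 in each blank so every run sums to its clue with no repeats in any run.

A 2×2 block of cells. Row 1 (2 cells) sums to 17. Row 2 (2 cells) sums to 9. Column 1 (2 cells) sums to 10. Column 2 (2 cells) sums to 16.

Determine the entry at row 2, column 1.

2

17 in 2 cells must be {8,9}; 16 in 2 cells must be {7,9}.
The 17 across and the 16 down share only 9, so (1,2) = 9.
(2,2) = 16 − 9 = 7 completes the 16 down.
(1,1) = 17 − 9 = 8 completes the 17 across.
(2,1) = 9 − 7 = 2 completes the 9 across.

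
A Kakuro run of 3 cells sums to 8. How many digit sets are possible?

3 distinct digits from 1–9 sum between 6 and 24.
Enumerating: {1,2,5}, {1,3,4}.

2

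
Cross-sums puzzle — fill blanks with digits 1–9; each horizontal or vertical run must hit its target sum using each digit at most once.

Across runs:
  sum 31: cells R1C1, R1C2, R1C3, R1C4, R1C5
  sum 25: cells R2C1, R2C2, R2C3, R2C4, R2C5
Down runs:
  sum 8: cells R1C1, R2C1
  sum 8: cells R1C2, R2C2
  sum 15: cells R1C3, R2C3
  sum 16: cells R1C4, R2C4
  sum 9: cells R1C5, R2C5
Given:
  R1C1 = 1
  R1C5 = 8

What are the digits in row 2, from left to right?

16 in 2 cells must be {7,9}.
R2C1 = 8 − 1 = 7 completes the 8 down.
R2C4 = 9: the only remaining digit allowed by both the 25 across and the 16 down.
R2C5 = 9 − 8 = 1 completes the 9 down.
R1C4 = 16 − 9 = 7 completes the 16 down.
R2C3 = 6: the only remaining digit allowed by both the 25 across and the 15 down.
R1C2 = 6: the only remaining digit allowed by both the 31 across and the 8 down.
R1C3 = 31 − 22 = 9 completes the 31 across.
R2C2 = 25 − 23 = 2 completes the 25 across.

7 2 6 9 1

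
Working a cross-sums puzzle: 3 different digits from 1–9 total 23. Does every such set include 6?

The only way to make 23 from 3 distinct digits is {6,8,9}, which contains 6.

Yes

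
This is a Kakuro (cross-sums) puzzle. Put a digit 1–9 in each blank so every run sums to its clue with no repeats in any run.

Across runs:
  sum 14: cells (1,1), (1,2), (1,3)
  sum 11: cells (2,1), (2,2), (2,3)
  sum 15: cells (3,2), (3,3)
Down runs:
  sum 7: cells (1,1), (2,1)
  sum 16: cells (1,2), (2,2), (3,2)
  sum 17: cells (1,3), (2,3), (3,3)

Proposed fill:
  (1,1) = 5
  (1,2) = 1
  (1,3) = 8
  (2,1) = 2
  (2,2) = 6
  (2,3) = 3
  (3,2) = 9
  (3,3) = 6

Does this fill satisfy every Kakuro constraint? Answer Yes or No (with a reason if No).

Across: 5+1+8=14; 2+6+3=11; 9+6=15. Down: 5+2=7; 1+6+9=16; 8+3+6=17. No digit repeats within any run.

Yes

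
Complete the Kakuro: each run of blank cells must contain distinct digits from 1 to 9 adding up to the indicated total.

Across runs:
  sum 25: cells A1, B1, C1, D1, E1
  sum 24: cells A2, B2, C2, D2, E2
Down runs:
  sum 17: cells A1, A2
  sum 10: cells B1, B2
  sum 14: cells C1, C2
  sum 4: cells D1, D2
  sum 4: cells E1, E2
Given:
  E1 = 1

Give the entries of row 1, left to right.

17 in 2 cells must be {8,9}; 4 in 2 cells must be {1,3}.
Given what's placed, D1 must be 3 to fit the 25 across and 4 down.
D2 = 4 − 3 = 1 completes the 4 down.
E2 = 4 − 1 = 3 completes the 4 down.
Nothing is forced directly, so branch on A1, whose candidates are 8 or 9. If A1 = 9: that forces A2 = 8, B2 = 7, C2 = 5, after which B1 would have to be in {4,5,7,8} for the 25 across but in {3} for the 10 down — contradiction. So A1 = 8.
A2 = 17 − 8 = 9 completes the 17 down.
No cell is forced outright now. C2 can only be 5 or 6 (the digits allowed by both its 24 across and its 14 down). If C2 = 6: then C1 would have to be in {4,6,7,9} for the 25 across but in {8} for the 14 down — contradiction. So C2 = 5.
C1 = 14 − 5 = 9 completes the 14 down.
B2 = 24 − 18 = 6 completes the 24 across.
B1 = 25 − 21 = 4 completes the 25 across.

8, 4, 9, 3, 1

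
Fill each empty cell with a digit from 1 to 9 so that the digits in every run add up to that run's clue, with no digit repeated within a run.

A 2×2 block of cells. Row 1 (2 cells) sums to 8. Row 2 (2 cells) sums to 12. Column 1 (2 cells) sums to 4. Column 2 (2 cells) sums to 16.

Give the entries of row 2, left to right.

3 9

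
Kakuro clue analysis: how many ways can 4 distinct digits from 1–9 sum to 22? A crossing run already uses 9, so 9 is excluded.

5

4 distinct digits from 1–9 sum between 10 and 30.
Dropping sets that contain 9.
Enumerating: {1,6,7,8}, {2,5,7,8}, {3,4,7,8}, {3,5,6,8}, {4,5,6,7}.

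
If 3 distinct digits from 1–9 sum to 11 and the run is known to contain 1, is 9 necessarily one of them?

No

Counterexample: {1,2,8} sums to 11 under that restriction without using 9.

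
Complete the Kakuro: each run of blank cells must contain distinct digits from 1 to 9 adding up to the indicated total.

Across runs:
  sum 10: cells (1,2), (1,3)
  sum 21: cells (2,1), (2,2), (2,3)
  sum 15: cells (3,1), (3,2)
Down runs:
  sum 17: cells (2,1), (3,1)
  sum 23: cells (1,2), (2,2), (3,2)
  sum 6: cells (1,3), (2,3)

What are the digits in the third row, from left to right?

9, 6

17 in 2 cells must be {8,9}; 23 in 3 cells must be {6,8,9}.
Nothing is forced directly, so branch on (2,3), whose candidates are 4 or 5. If (2,3) = 5: that forces (1,3) = 1, (2,1) = 9, after which (2,2) would have to be in {7} for the 21 across but in {6,8,9} for the 23 down — contradiction. So (2,3) = 4.
(1,3) = 6 − 4 = 2 completes the 6 down.
(1,2) = 10 − 2 = 8 completes the 10 across.
(2,2) = 9: the only remaining digit allowed by both the 21 across and the 23 down.
(3,2) = 23 − 17 = 6 completes the 23 down.
(2,1) = 21 − 13 = 8 completes the 21 across.
(3,1) = 15 − 6 = 9 completes the 15 across.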